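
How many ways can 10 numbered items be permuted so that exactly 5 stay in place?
Choose the 5 fixed points C(10,5) = 252, derange the rest: !5 = Σ_{j=0}^{5} (-1)^j·5!/j! = 120 - 120 + 60 - 20 + 5 - 1 = 44. Product = 252 × 44 = 11088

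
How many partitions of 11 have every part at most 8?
Let r_j(i) = number of partitions of i into parts ≤ j, for i = 0..11. r_1(i) = 1 for all i; r_j(i) = r_{j-1}(i) + r_j(i-j). Rows j = 2..8: ≤2: 1 1 2 2 3 3 4 4 5 5 6 6; ≤3: 1 1 2 3 4 5 7 8 10 12 14 16; ≤4: 1 1 2 3 5 6 9 11 15 18 23 27; ≤5: 1 1 2 3 5 7 10 13 18 23 30 37; ≤6: 1 1 2 3 5 7 11 14 20 26 35 44; ≤7: 1 1 2 3 5 7 11 15 21 28 38 49; ≤8: 1 1 2 3 5 7 11 15 22 29 40 52. r_8(11) = 52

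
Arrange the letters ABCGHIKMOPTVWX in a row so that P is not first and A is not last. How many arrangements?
By inclusion-exclusion: 14! - 2×(14-1)! + (14-2)! = 87178291200 - 12454041600 + 479001600 = 75203251200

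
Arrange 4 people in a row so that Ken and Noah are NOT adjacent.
Total - adjacent = 4! - (4-1)!×2 = 24 - 12 = 12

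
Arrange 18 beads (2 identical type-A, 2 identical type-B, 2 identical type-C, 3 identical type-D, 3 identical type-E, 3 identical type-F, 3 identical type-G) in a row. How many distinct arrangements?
18! / (2! × 2! × 2! × 3! × 3! × 3! × 3!) = 617512896000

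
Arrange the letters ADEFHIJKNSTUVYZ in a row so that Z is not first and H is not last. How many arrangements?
By inclusion-exclusion: 15! - 2×(15-1)! + (15-2)! = 1307674368000 - 174356582400 + 6227020800 = 1139544806400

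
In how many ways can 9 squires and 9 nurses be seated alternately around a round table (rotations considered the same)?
Fix one of the squires: (9-1)! ways for the remaining squires, × 9! ways for the nurses = 40320 × 362880 = 14631321600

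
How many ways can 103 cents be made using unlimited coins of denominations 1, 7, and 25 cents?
Coefficient of x^103 in 1/(1-x^1) · 1/(1-x^7) · 1/(1-x^25). Case on j = number of 25-cent coins (j = 0..4); remainder r = 103 - 25j is made from {1,7} in ⌊r/7⌋+1 ways. r = 103, 78, 53, 28, 3 → 15 + 12 + 8 + 5 + 1 = 41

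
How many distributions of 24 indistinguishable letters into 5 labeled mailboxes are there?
C(24+5-1, 5-1) = C(28, 4) = 20475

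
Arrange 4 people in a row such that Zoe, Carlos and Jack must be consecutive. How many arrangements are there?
Treat the 3 as one block: (4-3+1)! × 3! = 2 × 6 = 12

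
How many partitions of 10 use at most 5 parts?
By conjugation, equals partitions of 10 into parts ≤ 5. Let r_j(i) = number of partitions of i into parts ≤ j, for i = 0..10. r_1(i) = 1 for all i; r_j(i) = r_{j-1}(i) + r_j(i-j). Rows j = 2..5: ≤2: 1 1 2 2 3 3 4 4 5 5 6; ≤3: 1 1 2 3 4 5 7 8 10 12 14; ≤4: 1 1 2 3 5 6 9 11 15 18 23; ≤5: 1 1 2 3 5 7 10 13 18 23 30. r_5(10) = 30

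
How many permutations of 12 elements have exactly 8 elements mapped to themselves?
Choose the 8 fixed points C(12,8) = 495, derange the rest: !4 = Σ_{j=0}^{4} (-1)^j·4!/j! = 24 - 24 + 12 - 4 + 1 = 9. Product = 495 × 9 = 4455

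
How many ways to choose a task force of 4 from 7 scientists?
C(7,4) = 7!/(4!×3!) = 35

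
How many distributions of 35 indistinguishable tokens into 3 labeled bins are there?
C(35+3-1, 3-1) = C(37, 2) = 666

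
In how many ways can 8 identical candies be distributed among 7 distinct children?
C(8+7-1, 7-1) = C(14, 6) = 3003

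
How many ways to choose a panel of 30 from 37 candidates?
C(37,30) = 37!/(30!×7!) = 10295472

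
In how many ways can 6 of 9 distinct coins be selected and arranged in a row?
P(9,6) = 9!/(9-6)! = 60480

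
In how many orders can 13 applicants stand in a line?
13! = 6227020800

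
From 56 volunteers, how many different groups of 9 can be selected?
C(56,9) = 56!/(9!×47!) = 7575968400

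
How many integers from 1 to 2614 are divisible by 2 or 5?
⌊2614/2⌋ + ⌊2614/5⌋ - ⌊2614/10⌋ = 1307 + 522 - 261 = 1568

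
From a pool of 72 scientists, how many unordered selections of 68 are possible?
C(72,68) = 72!/(68!×4!) = 1028790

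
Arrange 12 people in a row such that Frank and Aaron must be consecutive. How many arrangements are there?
Treat the 2 as one block: (12-2+1)! × 2! = 39916800 × 2 = 79833600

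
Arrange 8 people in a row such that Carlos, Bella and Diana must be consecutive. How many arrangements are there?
Treat the 3 as one block: (8-3+1)! × 3! = 720 × 6 = 4320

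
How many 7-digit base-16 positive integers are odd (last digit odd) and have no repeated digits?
Last∈{1,3,5,7,9,11,13,15}. Last=0: 0. Last nonzero: 8×14×P(14,5) = 26906880. Total = 26906880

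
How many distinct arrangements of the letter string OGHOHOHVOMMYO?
13! / (1! × 1! × 5! × 2! × 3! × 1!) = 4324320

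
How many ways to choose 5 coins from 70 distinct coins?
C(70,5) = 70!/(5!×65!) = 12103014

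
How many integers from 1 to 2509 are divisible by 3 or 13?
⌊2509/3⌋ + ⌊2509/13⌋ - ⌊2509/39⌋ = 836 + 193 - 64 = 965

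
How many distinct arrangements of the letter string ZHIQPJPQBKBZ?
12! / (2! × 2! × 1! × 1! × 1! × 2! × 1! × 2!) = 29937600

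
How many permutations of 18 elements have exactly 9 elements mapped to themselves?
Choose the 9 fixed points C(18,9) = 48620, derange the rest: !9 = Σ_{j=0}^{9} (-1)^j·9!/j! = 362880 - 362880 + 181440 - 60480 + 15120 - 3024 + 504 - 72 + 9 - 1 = 133496. Product = 48620 × 133496 = 6490575520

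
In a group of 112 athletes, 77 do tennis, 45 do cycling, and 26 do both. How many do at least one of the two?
|A∪B| = |A| + |B| - |A∩B| = 77 + 45 - 26 = 96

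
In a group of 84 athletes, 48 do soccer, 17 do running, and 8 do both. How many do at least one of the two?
|A∪B| = |A| + |B| - |A∩B| = 48 + 17 - 8 = 57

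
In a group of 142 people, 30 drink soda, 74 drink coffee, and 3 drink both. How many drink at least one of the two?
|A∪B| = |A| + |B| - |A∩B| = 30 + 74 - 3 = 101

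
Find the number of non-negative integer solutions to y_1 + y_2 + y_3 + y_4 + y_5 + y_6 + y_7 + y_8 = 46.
C(46+8-1, 8-1) = C(53, 7) = 154143080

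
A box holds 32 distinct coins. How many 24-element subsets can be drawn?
C(32,24) = 32!/(24!×8!) = 10518300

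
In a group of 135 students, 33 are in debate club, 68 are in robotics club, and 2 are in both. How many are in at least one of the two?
|A∪B| = |A| + |B| - |A∩B| = 33 + 68 - 2 = 99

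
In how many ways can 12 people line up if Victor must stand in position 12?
Fix one position: (12-1)! = 39916800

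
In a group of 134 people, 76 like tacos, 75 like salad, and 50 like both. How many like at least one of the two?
|A∪B| = |A| + |B| - |A∩B| = 76 + 75 - 50 = 101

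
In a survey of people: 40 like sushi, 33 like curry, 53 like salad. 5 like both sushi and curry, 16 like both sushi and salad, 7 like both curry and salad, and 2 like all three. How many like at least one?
|A∪B∪C| = 40+33+53-5-16-7+2 = 100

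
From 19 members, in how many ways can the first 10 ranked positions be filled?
P(19,10) = 19!/(19-10)! = 335221286400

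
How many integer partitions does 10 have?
Pentagonal recurrence p(n) = p(n-1) + p(n-2) - p(n-5) - p(n-7) + p(n-12) + p(n-15) - ... gives p(0..9) = 1, 1, 2, 3, 5, 7, 11, 15, 22, 30. p(10) = p(9) + p(8) - p(5) - p(3) = 30 + 22 - 7 - 3 = 42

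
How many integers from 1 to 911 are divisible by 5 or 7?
⌊911/5⌋ + ⌊911/7⌋ - ⌊911/35⌋ = 182 + 130 - 26 = 286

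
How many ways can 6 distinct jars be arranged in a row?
6! = 720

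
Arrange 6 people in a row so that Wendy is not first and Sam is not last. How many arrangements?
By inclusion-exclusion: 6! - 2×(6-1)! + (6-2)! = 720 - 240 + 24 = 504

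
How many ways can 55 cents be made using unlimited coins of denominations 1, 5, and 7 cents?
Coefficient of x^55 in 1/(1-x^1) · 1/(1-x^5) · 1/(1-x^7). Case on j = number of 7-cent coins (j = 0..7); remainder r = 55 - 7j is made from {1,5} in ⌊r/5⌋+1 ways. r = 55, 48, 41, 34, 27, 20, 13, 6 → 12 + 10 + 9 + 7 + 6 + 5 + 3 + 2 = 54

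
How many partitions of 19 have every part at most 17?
Let r_j(i) = number of partitions of i into parts ≤ j, for i = 0..19. r_1(i) = 1 for all i; r_j(i) = r_{j-1}(i) + r_j(i-j). Rows j = 2..17: ≤2: 1 1 2 2 3 3 4 4 5 5 6 6 7 7 8 8 9 9 10 10; ≤3: 1 1 2 3 4 5 7 8 10 12 14 16 19 21 24 27 30 33 37 40; ≤4: 1 1 2 3 5 6 9 11 15 18 23 27 34 39 47 54 64 72 84 94; ≤5: 1 1 2 3 5 7 10 13 18 23 30 37 47 57 70 84 101 119 141 164; ≤6: 1 1 2 3 5 7 11 14 20 26 35 44 58 71 90 110 136 163 199 235; ≤7: 1 1 2 3 5 7 11 15 21 28 38 49 65 82 105 131 164 201 248 300; ≤8: 1 1 2 3 5 7 11 15 22 29 40 52 70 89 116 146 186 230 288 352; ≤9: 1 1 2 3 5 7 11 15 22 30 41 54 73 94 123 157 201 252 318 393; ≤10: 1 1 2 3 5 7 11 15 22 30 42 55 75 97 128 164 212 267 340 423; ≤11: 1 1 2 3 5 7 11 15 22 30 42 56 76 99 131 169 219 278 355 445; ≤12: 1 1 2 3 5 7 11 15 22 30 42 56 77 100 133 172 224 285 366 460; ≤13: 1 1 2 3 5 7 11 15 22 30 42 56 77 101 134 174 227 290 373 471; ≤14: 1 1 2 3 5 7 11 15 22 30 42 56 77 101 135 175 229 293 378 478; ≤15: 1 1 2 3 5 7 11 15 22 30 42 56 77 101 135 176 230 295 381 483; ≤16: 1 1 2 3 5 7 11 15 22 30 42 56 77 101 135 176 231 296 383 486; ≤17: 1 1 2 3 5 7 11 15 22 30 42 56 77 101 135 176 231 297 384 488. r_17(19) = 488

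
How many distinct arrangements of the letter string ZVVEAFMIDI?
10! / (1! × 1! × 2! × 1! × 1! × 1! × 1! × 2!) = 907200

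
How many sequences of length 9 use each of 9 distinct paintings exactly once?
9! = 362880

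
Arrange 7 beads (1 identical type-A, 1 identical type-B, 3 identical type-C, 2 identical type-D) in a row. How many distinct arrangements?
7! / (1! × 1! × 3! × 2!) = 420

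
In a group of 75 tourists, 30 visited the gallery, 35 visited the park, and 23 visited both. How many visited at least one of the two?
|A∪B| = |A| + |B| - |A∩B| = 30 + 35 - 23 = 42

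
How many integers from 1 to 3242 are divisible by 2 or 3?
⌊3242/2⌋ + ⌊3242/3⌋ - ⌊3242/6⌋ = 1621 + 1080 - 540 = 2161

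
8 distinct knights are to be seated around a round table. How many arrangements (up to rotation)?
Circular: fix one position, arrange the rest. (8-1)! = 5040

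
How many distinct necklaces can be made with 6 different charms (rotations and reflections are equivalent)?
(6-1)!/2 = 120/2 = 60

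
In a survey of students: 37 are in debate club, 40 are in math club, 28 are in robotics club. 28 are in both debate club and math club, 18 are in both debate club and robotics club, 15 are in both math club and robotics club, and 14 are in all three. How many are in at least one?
|A∪B∪C| = 37+40+28-28-18-15+14 = 58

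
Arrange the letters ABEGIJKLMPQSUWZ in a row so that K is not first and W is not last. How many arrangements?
By inclusion-exclusion: 15! - 2×(15-1)! + (15-2)! = 1307674368000 - 174356582400 + 6227020800 = 1139544806400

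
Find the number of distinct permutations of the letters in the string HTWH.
4! / (1! × 1! × 2!) = 12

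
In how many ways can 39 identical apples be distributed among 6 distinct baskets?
C(39+6-1, 6-1) = C(44, 5) = 1086008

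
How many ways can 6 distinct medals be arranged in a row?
6! = 720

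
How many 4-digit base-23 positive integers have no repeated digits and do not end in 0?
Last digit: 22 nonzero choices. First digit: 21 (nonzero, ≠last). Middle 2: P(21,2) = 420. Total = 194040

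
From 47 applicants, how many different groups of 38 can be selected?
C(47,38) = 47!/(38!×9!) = 1362649145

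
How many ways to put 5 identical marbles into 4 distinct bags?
C(5+4-1, 4-1) = C(8, 3) = 56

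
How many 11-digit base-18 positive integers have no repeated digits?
First digit: 17 choices (nonzero). Then descending: 17 × 17 × 16 × 15 × 14 × 13 × 12 × 11 × 10 × 9 × 8 = 1199739340800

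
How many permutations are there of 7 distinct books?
7! = 5040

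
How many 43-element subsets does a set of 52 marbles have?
C(52,43) = 52!/(43!×9!) = 3679075400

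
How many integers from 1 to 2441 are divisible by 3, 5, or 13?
⌊2441/3⌋+⌊2441/5⌋+⌊2441/13⌋ - ⌊2441/15⌋-⌊2441/39⌋-⌊2441/65⌋ + ⌊2441/195⌋ = 813+488+187 - 162-62-37 + 12 = 1239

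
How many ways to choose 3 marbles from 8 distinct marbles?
C(8,3) = 8!/(3!×5!) = 56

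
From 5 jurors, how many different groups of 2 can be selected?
C(5,2) = 5!/(2!×3!) = 10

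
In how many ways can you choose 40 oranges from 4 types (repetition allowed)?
C(40+4-1, 4-1) = C(43, 3) = 12341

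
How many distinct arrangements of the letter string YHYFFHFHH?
9! / (2! × 4! × 3!) = 1260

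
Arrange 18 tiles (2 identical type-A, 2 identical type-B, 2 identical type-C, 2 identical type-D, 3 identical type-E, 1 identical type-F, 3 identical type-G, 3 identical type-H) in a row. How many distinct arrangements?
18! / (2! × 2! × 2! × 2! × 3! × 1! × 3! × 3!) = 1852538688000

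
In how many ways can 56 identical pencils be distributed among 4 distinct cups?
C(56+4-1, 4-1) = C(59, 3) = 32509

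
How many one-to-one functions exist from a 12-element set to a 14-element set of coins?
P(14,12) = 14!/(14-12)! = 43589145600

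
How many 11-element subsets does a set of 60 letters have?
C(60,11) = 60!/(11!×49!) = 342700125300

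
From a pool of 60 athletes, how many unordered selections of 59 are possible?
C(60,59) = 60!/(59!×1!) = 60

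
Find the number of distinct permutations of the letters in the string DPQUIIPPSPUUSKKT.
16! / (2! × 4! × 2! × 3! × 2! × 1! × 1! × 1!) = 18162144000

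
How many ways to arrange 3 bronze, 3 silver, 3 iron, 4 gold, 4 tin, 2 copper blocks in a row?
19! / (3! × 3! × 3! × 4! × 4! × 2!) = 488864376000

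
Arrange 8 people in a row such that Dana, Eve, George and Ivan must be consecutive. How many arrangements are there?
Treat the 4 as one block: (8-4+1)! × 4! = 120 × 24 = 2880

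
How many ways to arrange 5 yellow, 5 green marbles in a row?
10! / (5! × 5!) = 252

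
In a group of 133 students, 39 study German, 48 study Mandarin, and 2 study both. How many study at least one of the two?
|A∪B| = |A| + |B| - |A∩B| = 39 + 48 - 2 = 85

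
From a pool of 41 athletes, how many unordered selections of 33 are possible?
C(41,33) = 41!/(33!×8!) = 95548245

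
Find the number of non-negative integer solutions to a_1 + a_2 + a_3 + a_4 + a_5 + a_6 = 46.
C(46+6-1, 6-1) = C(51, 5) = 2349060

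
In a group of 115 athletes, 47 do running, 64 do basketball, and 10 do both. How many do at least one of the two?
|A∪B| = |A| + |B| - |A∩B| = 47 + 64 - 10 = 101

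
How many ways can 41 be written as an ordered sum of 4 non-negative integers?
C(41+4-1, 4-1) = C(44, 3) = 13244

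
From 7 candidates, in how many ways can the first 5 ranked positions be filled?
P(7,5) = 7!/(7-5)! = 2520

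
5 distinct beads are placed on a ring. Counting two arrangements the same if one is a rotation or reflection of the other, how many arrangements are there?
(5-1)!/2 = 24/2 = 12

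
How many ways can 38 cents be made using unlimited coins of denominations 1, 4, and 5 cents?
Coefficient of x^38 in 1/(1-x^1) · 1/(1-x^4) · 1/(1-x^5). Case on j = number of 5-cent coins (j = 0..7); remainder r = 38 - 5j is made from {1,4} in ⌊r/4⌋+1 ways. r = 38, 33, 28, 23, 18, 13, 8, 3 → 10 + 9 + 8 + 6 + 5 + 4 + 3 + 1 = 46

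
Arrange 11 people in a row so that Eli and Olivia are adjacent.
Treat as block: (11-1)! × 2! = 3628800 × 2 = 7257600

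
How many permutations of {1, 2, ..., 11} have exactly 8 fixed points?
Choose the 8 fixed points C(11,8) = 165, derange the rest: !3 = Σ_{j=0}^{3} (-1)^j·3!/j! = 6 - 6 + 3 - 1 = 2. Product = 165 × 2 = 330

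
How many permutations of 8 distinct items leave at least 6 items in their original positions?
Exactly j fixed points: C(8,j)·!(8-j); sum over j ≥ 6 (derangement numbers via !m = (m-1)·(!(m-1) + !(m-2)): !0..!2 = 1, 0, 1). Σ_{j=6}^{8} C(8,j)·!(8-j) = C(8,6)·!2 + C(8,7)·!1 + C(8,8)·!0 = 28·1 + 8·0 + 1·1 = 29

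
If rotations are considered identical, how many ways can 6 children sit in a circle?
Circular: fix one position, arrange the rest. (6-1)! = 120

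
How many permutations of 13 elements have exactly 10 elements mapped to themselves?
Choose the 10 fixed points C(13,10) = 286, derange the rest: !3 = Σ_{j=0}^{3} (-1)^j·3!/j! = 6 - 6 + 3 - 1 = 2. Product = 286 × 2 = 572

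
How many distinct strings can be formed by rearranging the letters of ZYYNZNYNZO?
10! / (3! × 3! × 1! × 3!) = 16800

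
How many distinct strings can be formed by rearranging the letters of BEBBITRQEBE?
11! / (4! × 3! × 1! × 1! × 1! × 1!) = 277200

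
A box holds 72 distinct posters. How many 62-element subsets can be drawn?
C(72,62) = 72!/(62!×10!) = 536211932256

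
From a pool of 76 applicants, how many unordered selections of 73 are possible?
C(76,73) = 76!/(73!×3!) = 70300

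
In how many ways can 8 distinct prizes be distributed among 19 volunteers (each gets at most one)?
P(19,8) = 19!/(19-8)! = 3047466240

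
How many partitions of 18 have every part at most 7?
Let r_j(i) = number of partitions of i into parts ≤ j, for i = 0..18. r_1(i) = 1 for all i; r_j(i) = r_{j-1}(i) + r_j(i-j). Rows j = 2..7: ≤2: 1 1 2 2 3 3 4 4 5 5 6 6 7 7 8 8 9 9 10; ≤3: 1 1 2 3 4 5 7 8 10 12 14 16 19 21 24 27 30 33 37; ≤4: 1 1 2 3 5 6 9 11 15 18 23 27 34 39 47 54 64 72 84; ≤5: 1 1 2 3 5 7 10 13 18 23 30 37 47 57 70 84 101 119 141; ≤6: 1 1 2 3 5 7 11 14 20 26 35 44 58 71 90 110 136 163 199; ≤7: 1 1 2 3 5 7 11 15 21 28 38 49 65 82 105 131 164 201 248. r_7(18) = 248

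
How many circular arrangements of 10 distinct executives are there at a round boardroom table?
Circular: fix one position, arrange the rest. (10-1)! = 362880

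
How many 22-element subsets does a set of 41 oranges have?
C(41,22) = 41!/(22!×19!) = 244662670200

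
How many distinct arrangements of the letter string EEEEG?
5! / (4! × 1!) = 5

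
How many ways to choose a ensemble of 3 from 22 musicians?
C(22,3) = 22!/(3!×19!) = 1540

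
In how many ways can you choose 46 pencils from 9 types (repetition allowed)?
C(46+9-1, 9-1) = C(54, 8) = 1040465790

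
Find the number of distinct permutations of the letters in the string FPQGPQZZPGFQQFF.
15! / (4! × 4! × 2! × 3! × 2!) = 94594500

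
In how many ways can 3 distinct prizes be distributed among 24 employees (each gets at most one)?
P(24,3) = 24!/(24-3)! = 12144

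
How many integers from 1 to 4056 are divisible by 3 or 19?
⌊4056/3⌋ + ⌊4056/19⌋ - ⌊4056/57⌋ = 1352 + 213 - 71 = 1494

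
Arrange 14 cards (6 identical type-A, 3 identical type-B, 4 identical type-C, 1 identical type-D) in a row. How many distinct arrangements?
14! / (6! × 3! × 4! × 1!) = 840840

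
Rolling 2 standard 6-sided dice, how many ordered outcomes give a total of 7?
Coefficient of x^7 in (x + x² + ... + x^6)^2. By inclusion-exclusion on dice exceeding 6: Σ_j (-1)^j C(2,j)·C(7-1-6j, 1) = C(2,0)·C(6,1) = 1·6 = 6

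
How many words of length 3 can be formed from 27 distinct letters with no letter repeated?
P(27,3) = 27!/(27-3)! = 17550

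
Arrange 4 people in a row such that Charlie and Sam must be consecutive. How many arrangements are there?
Treat the 2 as one block: (4-2+1)! × 2! = 6 × 2 = 12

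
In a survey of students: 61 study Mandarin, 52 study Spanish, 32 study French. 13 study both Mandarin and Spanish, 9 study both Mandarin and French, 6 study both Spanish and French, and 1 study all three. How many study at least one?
|A∪B∪C| = 61+52+32-13-9-6+1 = 118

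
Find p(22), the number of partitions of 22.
Pentagonal recurrence p(n) = p(n-1) + p(n-2) - p(n-5) - p(n-7) + p(n-12) + p(n-15) - ... gives p(0..21) = 1, 1, 2, 3, 5, 7, 11, 15, 22, 30, 42, 56, 77, 101, 135, 176, 231, 297, 385, 490, 627, 792. p(22) = p(21) + p(20) - p(17) - p(15) + p(10) + p(7) - p(0) = 792 + 627 - 297 - 176 + 42 + 15 - 1 = 1002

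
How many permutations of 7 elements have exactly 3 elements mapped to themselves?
Choose the 3 fixed points C(7,3) = 35, derange the rest: !4 = Σ_{j=0}^{4} (-1)^j·4!/j! = 24 - 24 + 12 - 4 + 1 = 9. Product = 35 × 9 = 315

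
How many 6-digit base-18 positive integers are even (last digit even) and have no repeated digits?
Last∈{0,2,4,6,8,10,12,14,16}. Last=0: 742560. Last nonzero: 8×16×P(16,4) = 5591040. Total = 6333600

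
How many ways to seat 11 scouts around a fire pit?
Circular: fix one position, arrange the rest. (11-1)! = 3628800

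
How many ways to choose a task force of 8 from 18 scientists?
C(18,8) = 18!/(8!×10!) = 43758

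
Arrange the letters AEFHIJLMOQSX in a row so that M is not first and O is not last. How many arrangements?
By inclusion-exclusion: 12! - 2×(12-1)! + (12-2)! = 479001600 - 79833600 + 3628800 = 402796800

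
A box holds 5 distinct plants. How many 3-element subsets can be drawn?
C(5,3) = 5!/(3!×2!) = 10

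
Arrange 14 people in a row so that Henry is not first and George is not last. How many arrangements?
By inclusion-exclusion: 14! - 2×(14-1)! + (14-2)! = 87178291200 - 12454041600 + 479001600 = 75203251200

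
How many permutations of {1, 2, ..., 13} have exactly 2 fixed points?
Choose the 2 fixed points C(13,2) = 78, derange the rest: !11 = Σ_{j=0}^{11} (-1)^j·11!/j! = 39916800 - 39916800 + 19958400 - 6652800 + 1663200 - 332640 + 55440 - 7920 + 990 - 110 + 11 - 1 = 14684570. Product = 78 × 14684570 = 1145396460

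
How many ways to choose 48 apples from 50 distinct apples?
C(50,48) = 50!/(48!×2!) = 1225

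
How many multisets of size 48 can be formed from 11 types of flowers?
C(48+11-1, 11-1) = C(58, 10) = 52179482355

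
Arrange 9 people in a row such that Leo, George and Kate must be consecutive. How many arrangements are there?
Treat the 3 as one block: (9-3+1)! × 3! = 5040 × 6 = 30240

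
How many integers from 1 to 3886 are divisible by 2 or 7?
⌊3886/2⌋ + ⌊3886/7⌋ - ⌊3886/14⌋ = 1943 + 555 - 277 = 2221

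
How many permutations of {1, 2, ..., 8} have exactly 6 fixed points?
Choose the 6 fixed points C(8,6) = 28, derange the rest: !2 = Σ_{j=0}^{2} (-1)^j·2!/j! = 2 - 2 + 1 = 1. Product = 28 × 1 = 28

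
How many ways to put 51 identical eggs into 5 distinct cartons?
C(51+5-1, 5-1) = C(55, 4) = 341055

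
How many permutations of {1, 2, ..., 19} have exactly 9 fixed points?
Choose the 9 fixed points C(19,9) = 92378, derange the rest: !10 = Σ_{j=0}^{10} (-1)^j·10!/j! = 3628800 - 3628800 + 1814400 - 604800 + 151200 - 30240 + 5040 - 720 + 90 - 10 + 1 = 1334961. Product = 92378 × 1334961 = 123321027258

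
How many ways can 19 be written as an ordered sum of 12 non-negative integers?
C(19+12-1, 12-1) = C(30, 11) = 54627300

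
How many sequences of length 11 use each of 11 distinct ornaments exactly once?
11! = 39916800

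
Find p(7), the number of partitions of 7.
Pentagonal recurrence p(n) = p(n-1) + p(n-2) - p(n-5) - p(n-7) + p(n-12) + p(n-15) - ... gives p(0..6) = 1, 1, 2, 3, 5, 7, 11. p(7) = p(6) + p(5) - p(2) - p(0) = 11 + 7 - 2 - 1 = 15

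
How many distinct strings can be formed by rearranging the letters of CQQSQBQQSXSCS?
13! / (2! × 1! × 1! × 5! × 4!) = 1081080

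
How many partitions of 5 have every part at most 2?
Let r_j(i) = number of partitions of i into parts ≤ j, for i = 0..5. r_1(i) = 1 for all i; r_j(i) = r_{j-1}(i) + r_j(i-j). Rows j = 2..2: ≤2: 1 1 2 2 3 3. r_2(5) = 3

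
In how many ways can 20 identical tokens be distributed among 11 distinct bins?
C(20+11-1, 11-1) = C(30, 10) = 30045015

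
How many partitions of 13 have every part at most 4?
Let r_j(i) = number of partitions of i into parts ≤ j, for i = 0..13. r_1(i) = 1 for all i; r_j(i) = r_{j-1}(i) + r_j(i-j). Rows j = 2..4: ≤2: 1 1 2 2 3 3 4 4 5 5 6 6 7 7; ≤3: 1 1 2 3 4 5 7 8 10 12 14 16 19 21; ≤4: 1 1 2 3 5 6 9 11 15 18 23 27 34 39. r_4(13) = 39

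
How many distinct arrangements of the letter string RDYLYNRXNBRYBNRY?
16! / (1! × 4! × 2! × 3! × 1! × 1! × 4!) = 3027024000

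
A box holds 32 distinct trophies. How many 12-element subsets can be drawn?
C(32,12) = 32!/(12!×20!) = 225792840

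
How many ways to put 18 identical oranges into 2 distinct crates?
C(18+2-1, 2-1) = C(19, 1) = 19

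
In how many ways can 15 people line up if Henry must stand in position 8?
Fix one position: (15-1)! = 87178291200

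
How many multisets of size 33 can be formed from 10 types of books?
C(33+10-1, 10-1) = C(42, 9) = 445891810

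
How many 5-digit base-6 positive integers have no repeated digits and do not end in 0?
Last digit: 5 nonzero choices. First digit: 4 (nonzero, ≠last). Middle 3: P(4,3) = 24. Total = 480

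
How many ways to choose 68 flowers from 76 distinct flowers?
C(76,68) = 76!/(68!×8!) = 18855883575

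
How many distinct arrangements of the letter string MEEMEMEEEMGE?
12! / (4! × 1! × 7!) = 3960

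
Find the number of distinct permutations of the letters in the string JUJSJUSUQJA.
11! / (1! × 4! × 3! × 2! × 1!) = 138600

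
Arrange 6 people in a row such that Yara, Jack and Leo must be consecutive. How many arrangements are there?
Treat the 3 as one block: (6-3+1)! × 3! = 24 × 6 = 144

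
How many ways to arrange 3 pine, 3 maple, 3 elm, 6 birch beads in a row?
15! / (3! × 3! × 3! × 6!) = 8408400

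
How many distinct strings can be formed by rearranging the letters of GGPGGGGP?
8! / (6! × 2!) = 28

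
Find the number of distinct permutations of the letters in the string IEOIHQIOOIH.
11! / (1! × 3! × 4! × 2! × 1!) = 138600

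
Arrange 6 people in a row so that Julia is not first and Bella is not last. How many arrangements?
By inclusion-exclusion: 6! - 2×(6-1)! + (6-2)! = 720 - 240 + 24 = 504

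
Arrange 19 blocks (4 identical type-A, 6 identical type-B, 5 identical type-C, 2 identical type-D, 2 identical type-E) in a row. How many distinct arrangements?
19! / (4! × 6! × 5! × 2! × 2!) = 14665931280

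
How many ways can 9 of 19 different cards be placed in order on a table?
P(19,9) = 19!/(19-9)! = 33522128640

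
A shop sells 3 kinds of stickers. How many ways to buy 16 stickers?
C(16+3-1, 3-1) = C(18, 2) = 153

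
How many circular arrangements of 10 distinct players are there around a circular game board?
Circular: fix one position, arrange the rest. (10-1)! = 362880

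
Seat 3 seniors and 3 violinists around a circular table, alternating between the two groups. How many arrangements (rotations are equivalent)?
Fix one of the seniors: (3-1)! ways for the remaining seniors, × 3! ways for the violinists = 2 × 6 = 12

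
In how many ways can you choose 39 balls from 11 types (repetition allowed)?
C(39+11-1, 11-1) = C(49, 10) = 8217822536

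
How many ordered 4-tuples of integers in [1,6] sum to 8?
Coefficient of x^8 in (x + x² + ... + x^6)^4. By inclusion-exclusion on dice exceeding 6: Σ_j (-1)^j C(4,j)·C(8-1-6j, 3) = C(4,0)·C(7,3) = 1·35 = 35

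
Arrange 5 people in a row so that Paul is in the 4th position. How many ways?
Fix one position: (5-1)! = 24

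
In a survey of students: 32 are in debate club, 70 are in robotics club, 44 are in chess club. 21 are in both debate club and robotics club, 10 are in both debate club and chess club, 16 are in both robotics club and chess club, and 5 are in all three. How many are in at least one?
|A∪B∪C| = 32+70+44-21-10-16+5 = 104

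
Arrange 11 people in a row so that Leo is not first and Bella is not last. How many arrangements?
By inclusion-exclusion: 11! - 2×(11-1)! + (11-2)! = 39916800 - 7257600 + 362880 = 33022080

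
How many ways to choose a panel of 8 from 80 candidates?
C(80,8) = 80!/(8!×72!) = 28987537150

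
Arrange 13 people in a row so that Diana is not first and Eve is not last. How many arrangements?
By inclusion-exclusion: 13! - 2×(13-1)! + (13-2)! = 6227020800 - 958003200 + 39916800 = 5308934400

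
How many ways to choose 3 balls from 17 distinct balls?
C(17,3) = 17!/(3!×14!) = 680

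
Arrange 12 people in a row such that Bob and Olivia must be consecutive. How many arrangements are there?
Treat the 2 as one block: (12-2+1)! × 2! = 39916800 × 2 = 79833600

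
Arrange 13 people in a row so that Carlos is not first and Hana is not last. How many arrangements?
By inclusion-exclusion: 13! - 2×(13-1)! + (13-2)! = 6227020800 - 958003200 + 39916800 = 5308934400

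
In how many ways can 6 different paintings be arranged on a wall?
6! = 720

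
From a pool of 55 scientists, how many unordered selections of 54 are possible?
C(55,54) = 55!/(54!×1!) = 55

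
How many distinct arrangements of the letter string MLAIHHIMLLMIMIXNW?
17! / (1! × 3! × 2! × 4! × 1! × 4! × 1! × 1!) = 51459408000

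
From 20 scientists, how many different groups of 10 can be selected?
C(20,10) = 20!/(10!×10!) = 184756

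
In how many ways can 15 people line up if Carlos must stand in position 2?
Fix one position: (15-1)! = 87178291200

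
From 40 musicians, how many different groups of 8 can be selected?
C(40,8) = 40!/(8!×32!) = 76904685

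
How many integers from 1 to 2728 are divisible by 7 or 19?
⌊2728/7⌋ + ⌊2728/19⌋ - ⌊2728/133⌋ = 389 + 143 - 20 = 512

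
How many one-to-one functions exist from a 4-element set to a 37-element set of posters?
P(37,4) = 37!/(37-4)! = 1585080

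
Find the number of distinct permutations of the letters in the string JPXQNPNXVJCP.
12! / (1! × 3! × 1! × 2! × 2! × 1! × 2!) = 9979200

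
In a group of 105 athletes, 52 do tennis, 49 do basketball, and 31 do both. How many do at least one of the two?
|A∪B| = |A| + |B| - |A∩B| = 52 + 49 - 31 = 70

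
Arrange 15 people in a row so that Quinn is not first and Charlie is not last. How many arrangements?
By inclusion-exclusion: 15! - 2×(15-1)! + (15-2)! = 1307674368000 - 174356582400 + 6227020800 = 1139544806400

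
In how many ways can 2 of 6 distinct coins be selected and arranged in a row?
P(6,2) = 6!/(6-2)! = 30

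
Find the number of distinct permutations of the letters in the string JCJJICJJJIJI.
12! / (7! × 3! × 2!) = 7920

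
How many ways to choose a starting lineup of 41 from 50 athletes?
C(50,41) = 50!/(41!×9!) = 2505433700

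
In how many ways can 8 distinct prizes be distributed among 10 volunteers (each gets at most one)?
P(10,8) = 10!/(10-8)! = 1814400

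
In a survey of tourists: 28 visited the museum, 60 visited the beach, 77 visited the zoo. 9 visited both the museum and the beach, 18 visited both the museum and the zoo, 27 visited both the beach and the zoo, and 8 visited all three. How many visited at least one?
|A∪B∪C| = 28+60+77-9-18-27+8 = 119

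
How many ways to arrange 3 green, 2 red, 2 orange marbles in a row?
7! / (3! × 2! × 2!) = 210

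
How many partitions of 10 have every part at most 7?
Let r_j(i) = number of partitions of i into parts ≤ j, for i = 0..10. r_1(i) = 1 for all i; r_j(i) = r_{j-1}(i) + r_j(i-j). Rows j = 2..7: ≤2: 1 1 2 2 3 3 4 4 5 5 6; ≤3: 1 1 2 3 4 5 7 8 10 12 14; ≤4: 1 1 2 3 5 6 9 11 15 18 23; ≤5: 1 1 2 3 5 7 10 13 18 23 30; ≤6: 1 1 2 3 5 7 11 14 20 26 35; ≤7: 1 1 2 3 5 7 11 15 21 28 38. r_7(10) = 38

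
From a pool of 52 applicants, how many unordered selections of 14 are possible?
C(52,14) = 52!/(14!×38!) = 1768966344600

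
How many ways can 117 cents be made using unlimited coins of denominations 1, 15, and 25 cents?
Coefficient of x^117 in 1/(1-x^1) · 1/(1-x^15) · 1/(1-x^25). Case on j = number of 25-cent coins (j = 0..4); remainder r = 117 - 25j is made from {1,15} in ⌊r/15⌋+1 ways. r = 117, 92, 67, 42, 17 → 8 + 7 + 5 + 3 + 2 = 25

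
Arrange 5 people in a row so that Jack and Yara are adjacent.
Treat as block: (5-1)! × 2! = 24 × 2 = 48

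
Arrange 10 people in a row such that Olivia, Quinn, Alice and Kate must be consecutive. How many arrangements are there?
Treat the 4 as one block: (10-4+1)! × 4! = 5040 × 24 = 120960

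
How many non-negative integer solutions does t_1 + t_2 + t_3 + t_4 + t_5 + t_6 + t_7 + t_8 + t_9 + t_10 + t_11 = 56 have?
C(56+11-1, 11-1) = C(66, 10) = 210980549208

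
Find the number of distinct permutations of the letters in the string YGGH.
4! / (2! × 1! × 1!) = 12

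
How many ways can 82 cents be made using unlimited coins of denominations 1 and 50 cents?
Coefficient of x^82 in 1/(1-x^1) · 1/(1-x^50). Use j coins of 50 for j = 0..⌊82/50⌋ = 1, the rest in 1s: 1 + 1 = 2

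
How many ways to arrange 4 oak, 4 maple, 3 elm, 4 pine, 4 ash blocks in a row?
19! / (4! × 4! × 3! × 4! × 4!) = 61108047000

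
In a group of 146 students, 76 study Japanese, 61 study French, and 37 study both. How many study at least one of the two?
|A∪B| = |A| + |B| - |A∩B| = 76 + 61 - 37 = 100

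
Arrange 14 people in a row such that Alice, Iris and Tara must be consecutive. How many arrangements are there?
Treat the 3 as one block: (14-3+1)! × 3! = 479001600 × 6 = 2874009600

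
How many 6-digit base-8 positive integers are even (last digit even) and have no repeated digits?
Last∈{0,2,4,6}. Last=0: 2520. Last nonzero: 3×6×P(6,4) = 6480. Total = 9000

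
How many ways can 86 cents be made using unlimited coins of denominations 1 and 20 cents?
Coefficient of x^86 in 1/(1-x^1) · 1/(1-x^20). Use j coins of 20 for j = 0..⌊86/20⌋ = 4, the rest in 1s: 4 + 1 = 5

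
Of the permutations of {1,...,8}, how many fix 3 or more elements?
Exactly j fixed points: C(8,j)·!(8-j); sum over j ≥ 3 (derangement numbers via !m = (m-1)·(!(m-1) + !(m-2)): !0..!5 = 1, 0, 1, 2, 9, 44). Σ_{j=3}^{8} C(8,j)·!(8-j) = C(8,3)·!5 + C(8,4)·!4 + C(8,5)·!3 + C(8,6)·!2 + C(8,7)·!1 + C(8,8)·!0 = 56·44 + 70·9 + 56·2 + 28·1 + 8·0 + 1·1 = 3235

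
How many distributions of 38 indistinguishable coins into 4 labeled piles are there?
C(38+4-1, 4-1) = C(41, 3) = 10660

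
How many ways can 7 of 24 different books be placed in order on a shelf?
P(24,7) = 24!/(24-7)! = 1744364160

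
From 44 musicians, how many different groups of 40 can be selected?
C(44,40) = 44!/(40!×4!) = 135751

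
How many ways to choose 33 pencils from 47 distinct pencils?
C(47,33) = 47!/(33!×14!) = 341643774795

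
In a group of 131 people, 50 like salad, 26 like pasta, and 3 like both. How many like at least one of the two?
|A∪B| = |A| + |B| - |A∩B| = 50 + 26 - 3 = 73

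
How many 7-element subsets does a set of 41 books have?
C(41,7) = 41!/(7!×34!) = 22481940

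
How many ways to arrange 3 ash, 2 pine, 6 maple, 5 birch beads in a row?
16! / (3! × 2! × 6! × 5!) = 20180160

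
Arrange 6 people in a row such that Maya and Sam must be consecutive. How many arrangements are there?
Treat the 2 as one block: (6-2+1)! × 2! = 120 × 2 = 240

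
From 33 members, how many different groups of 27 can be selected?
C(33,27) = 33!/(27!×6!) = 1107568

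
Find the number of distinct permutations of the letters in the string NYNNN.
5! / (4! × 1!) = 5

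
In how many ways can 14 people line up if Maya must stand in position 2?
Fix one position: (14-1)! = 6227020800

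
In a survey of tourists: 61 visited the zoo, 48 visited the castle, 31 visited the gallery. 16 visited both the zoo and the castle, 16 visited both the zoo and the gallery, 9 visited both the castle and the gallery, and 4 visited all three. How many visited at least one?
|A∪B∪C| = 61+48+31-16-16-9+4 = 103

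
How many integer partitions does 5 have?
Pentagonal recurrence p(n) = p(n-1) + p(n-2) - p(n-5) - p(n-7) + p(n-12) + p(n-15) - ... gives p(0..4) = 1, 1, 2, 3, 5. p(5) = p(4) + p(3) - p(0) = 5 + 3 - 1 = 7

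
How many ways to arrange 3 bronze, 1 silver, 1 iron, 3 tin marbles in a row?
8! / (3! × 1! × 1! × 3!) = 1120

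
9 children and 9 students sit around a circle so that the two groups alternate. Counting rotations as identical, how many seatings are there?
Fix one of the children: (9-1)! ways for the remaining children, × 9! ways for the students = 40320 × 362880 = 14631321600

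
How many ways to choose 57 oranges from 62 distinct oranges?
C(62,57) = 62!/(57!×5!) = 6471002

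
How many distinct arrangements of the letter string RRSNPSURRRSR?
12! / (6! × 1! × 1! × 3! × 1!) = 110880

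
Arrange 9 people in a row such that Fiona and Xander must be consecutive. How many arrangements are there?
Treat the 2 as one block: (9-2+1)! × 2! = 40320 × 2 = 80640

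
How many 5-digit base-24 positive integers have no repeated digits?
First digit: 23 choices (nonzero). Then descending: 23 × 23 × 22 × 21 × 20 = 4887960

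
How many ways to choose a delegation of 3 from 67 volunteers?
C(67,3) = 67!/(3!×64!) = 47905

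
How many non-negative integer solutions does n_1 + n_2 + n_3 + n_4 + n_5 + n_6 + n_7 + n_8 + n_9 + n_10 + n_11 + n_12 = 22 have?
C(22+12-1, 12-1) = C(33, 11) = 193536720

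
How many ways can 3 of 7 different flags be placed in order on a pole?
P(7,3) = 7!/(7-3)! = 210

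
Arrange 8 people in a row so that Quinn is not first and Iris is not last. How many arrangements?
By inclusion-exclusion: 8! - 2×(8-1)! + (8-2)! = 40320 - 10080 + 720 = 30960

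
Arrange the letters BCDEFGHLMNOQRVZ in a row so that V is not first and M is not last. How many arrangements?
By inclusion-exclusion: 15! - 2×(15-1)! + (15-2)! = 1307674368000 - 174356582400 + 6227020800 = 1139544806400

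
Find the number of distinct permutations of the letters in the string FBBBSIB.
7! / (1! × 4! × 1! × 1!) = 210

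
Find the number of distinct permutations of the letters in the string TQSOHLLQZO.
10! / (2! × 2! × 1! × 2! × 1! × 1! × 1!) = 453600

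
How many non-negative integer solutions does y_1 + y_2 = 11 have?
C(11+2-1, 2-1) = C(12, 1) = 12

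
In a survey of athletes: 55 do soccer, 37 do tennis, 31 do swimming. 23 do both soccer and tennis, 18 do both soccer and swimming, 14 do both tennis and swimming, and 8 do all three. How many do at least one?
|A∪B∪C| = 55+37+31-23-18-14+8 = 76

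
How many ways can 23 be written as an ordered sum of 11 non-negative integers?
C(23+11-1, 11-1) = C(33, 10) = 92561040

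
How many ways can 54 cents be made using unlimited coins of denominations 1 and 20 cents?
Coefficient of x^54 in 1/(1-x^1) · 1/(1-x^20). Use j coins of 20 for j = 0..⌊54/20⌋ = 2, the rest in 1s: 2 + 1 = 3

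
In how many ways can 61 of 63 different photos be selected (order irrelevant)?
C(63,61) = 63!/(61!×2!) = 1953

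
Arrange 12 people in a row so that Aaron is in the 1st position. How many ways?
Fix one position: (12-1)! = 39916800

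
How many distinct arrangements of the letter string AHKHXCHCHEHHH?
13! / (1! × 2! × 1! × 1! × 7! × 1!) = 617760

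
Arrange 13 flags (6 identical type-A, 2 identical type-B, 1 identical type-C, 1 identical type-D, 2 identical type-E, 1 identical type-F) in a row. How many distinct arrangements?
13! / (6! × 2! × 1! × 1! × 2! × 1!) = 2162160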